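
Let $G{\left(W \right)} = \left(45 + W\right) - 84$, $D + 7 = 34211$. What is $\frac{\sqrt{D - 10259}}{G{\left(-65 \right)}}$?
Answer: $- \frac{\sqrt{23945}}{104} \approx -1.4879$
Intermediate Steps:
$D = 34204$ ($D = -7 + 34211 = 34204$)
$G{\left(W \right)} = -39 + W$
$\frac{\sqrt{D - 10259}}{G{\left(-65 \right)}} = \frac{\sqrt{34204 - 10259}}{-39 - 65} = \frac{\sqrt{23945}}{-104} = \sqrt{23945} \left(- \frac{1}{104}\right) = - \frac{\sqrt{23945}}{104}$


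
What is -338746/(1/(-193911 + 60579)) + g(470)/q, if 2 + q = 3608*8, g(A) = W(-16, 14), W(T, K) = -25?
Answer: 1303571904417239/28862 ≈ 4.5166e+10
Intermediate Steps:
g(A) = -25
q = 28862 (q = -2 + 3608*8 = -2 + 28864 = 28862)
-338746/(1/(-193911 + 60579)) + g(470)/q = -338746/(1/(-193911 + 60579)) - 25/28862 = -338746/(1/(-133332)) - 25*1/28862 = -338746/(-1/133332) - 25/28862 = -338746*(-133332) - 25/28862 = 45165681672 - 25/28862 = 1303571904417239/28862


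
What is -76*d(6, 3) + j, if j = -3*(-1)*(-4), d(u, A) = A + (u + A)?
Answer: -924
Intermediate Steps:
d(u, A) = u + 2*A (d(u, A) = A + (A + u) = u + 2*A)
j = -12 (j = 3*(-4) = -12)
-76*d(6, 3) + j = -76*(6 + 2*3) - 12 = -76*(6 + 6) - 12 = -76*12 - 12 = -912 - 12 = -924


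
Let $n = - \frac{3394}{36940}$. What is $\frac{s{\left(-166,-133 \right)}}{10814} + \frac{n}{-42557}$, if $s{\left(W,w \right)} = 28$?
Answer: $\frac{11013564739}{4250052260530} \approx 0.0025914$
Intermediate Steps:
$n = - \frac{1697}{18470}$ ($n = \left(-3394\right) \frac{1}{36940} = - \frac{1697}{18470} \approx -0.091879$)
$\frac{s{\left(-166,-133 \right)}}{10814} + \frac{n}{-42557} = \frac{28}{10814} - \frac{1697}{18470 \left(-42557\right)} = 28 \cdot \frac{1}{10814} - - \frac{1697}{786027790} = \frac{14}{5407} + \frac{1697}{786027790} = \frac{11013564739}{4250052260530}$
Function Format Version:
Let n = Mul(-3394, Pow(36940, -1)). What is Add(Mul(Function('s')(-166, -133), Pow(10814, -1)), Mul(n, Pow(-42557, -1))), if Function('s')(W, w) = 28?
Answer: Rational(11013564739, 4250052260530) ≈ 0.0025914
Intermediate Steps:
n = Rational(-1697, 18470) (n = Mul(-3394, Rational(1, 36940)) = Rational(-1697, 18470) ≈ -0.091879)
Add(Mul(Function('s')(-166, -133), Pow(10814, -1)), Mul(n, Pow(-42557, -1))) = Add(Mul(28, Pow(10814, -1)), Mul(Rational(-1697, 18470), Pow(-42557, -1))) = Add(Mul(28, Rational(1, 10814)), Mul(Rational(-1697, 18470), Rational(-1, 42557))) = Add(Rational(14, 5407), Rational(1697, 786027790)) = Rational(11013564739, 4250052260530)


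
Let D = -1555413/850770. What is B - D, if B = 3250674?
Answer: 921859158131/283590 ≈ 3.2507e+6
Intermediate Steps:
D = -518471/283590 (D = -1555413*1/850770 = -518471/283590 ≈ -1.8282)
B - D = 3250674 - 1*(-518471/283590) = 3250674 + 518471/283590 = 921859158131/283590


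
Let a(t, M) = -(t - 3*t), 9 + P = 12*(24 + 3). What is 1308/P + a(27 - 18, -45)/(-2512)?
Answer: 546671/131880 ≈ 4.1452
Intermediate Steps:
P = 315 (P = -9 + 12*(24 + 3) = -9 + 12*27 = -9 + 324 = 315)
a(t, M) = 2*t (a(t, M) = -(-2)*t = 2*t)
1308/P + a(27 - 18, -45)/(-2512) = 1308/315 + (2*(27 - 18))/(-2512) = 1308*(1/315) + (2*9)*(-1/2512) = 436/105 + 18*(-1/2512) = 436/105 - 9/1256 = 546671/131880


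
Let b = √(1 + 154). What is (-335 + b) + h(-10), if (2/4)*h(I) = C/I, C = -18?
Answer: -1657/5 + √155 ≈ -318.95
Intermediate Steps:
b = √155 ≈ 12.450
h(I) = -36/I (h(I) = 2*(-18/I) = -36/I)
(-335 + b) + h(-10) = (-335 + √155) - 36/(-10) = (-335 + √155) - 36*(-⅒) = (-335 + √155) + 18/5 = -1657/5 + √155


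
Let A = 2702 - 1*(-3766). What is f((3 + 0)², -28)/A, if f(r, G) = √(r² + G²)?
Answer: √865/6468 ≈ 0.0045471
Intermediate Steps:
A = 6468 (A = 2702 + 3766 = 6468)
f(r, G) = √(G² + r²)
f((3 + 0)², -28)/A = √((-28)² + ((3 + 0)²)²)/6468 = √(784 + (3²)²)*(1/6468) = √(784 + 9²)*(1/6468) = √(784 + 81)*(1/6468) = √865*(1/6468) = √865/6468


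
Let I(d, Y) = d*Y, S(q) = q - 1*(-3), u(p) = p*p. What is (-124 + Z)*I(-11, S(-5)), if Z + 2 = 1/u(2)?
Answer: -5533/2 ≈ -2766.5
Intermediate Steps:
u(p) = p²
Z = -7/4 (Z = -2 + 1/(2²) = -2 + 1/4 = -2 + ¼ = -7/4 ≈ -1.7500)
S(q) = 3 + q (S(q) = q + 3 = 3 + q)
I(d, Y) = Y*d
(-124 + Z)*I(-11, S(-5)) = (-124 - 7/4)*((3 - 5)*(-11)) = -(-503)*(-11)/2 = -503/4*22 = -5533/2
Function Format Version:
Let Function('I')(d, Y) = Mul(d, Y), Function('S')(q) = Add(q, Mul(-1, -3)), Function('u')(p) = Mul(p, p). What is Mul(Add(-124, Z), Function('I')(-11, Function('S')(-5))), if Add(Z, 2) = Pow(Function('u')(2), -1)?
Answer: Rational(-5533, 2) ≈ -2766.5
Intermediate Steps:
Function('u')(p) = Pow(p, 2)
Z = Rational(-7, 4) (Z = Add(-2, Pow(Pow(2, 2), -1)) = Add(-2, Pow(4, -1)) = Add(-2, Rational(1, 4)) = Rational(-7, 4) ≈ -1.7500)
Function('S')(q) = Add(3, q) (Function('S')(q) = Add(q, 3) = Add(3, q))
Function('I')(d, Y) = Mul(Y, d)
Mul(Add(-124, Z), Function('I')(-11, Function('S')(-5))) = Mul(Add(-124, Rational(-7, 4)), Mul(Add(3, -5), -11)) = Mul(Rational(-503, 4), Mul(-2, -11)) = Mul(Rational(-503, 4), 22) = Rational(-5533, 2)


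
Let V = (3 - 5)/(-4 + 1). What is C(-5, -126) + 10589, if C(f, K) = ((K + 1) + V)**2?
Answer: 234430/9 ≈ 26048.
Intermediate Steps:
V = 2/3 (V = -2/(-3) = -2*(-1/3) = 2/3 ≈ 0.66667)
C(f, K) = (5/3 + K)**2 (C(f, K) = ((K + 1) + 2/3)**2 = ((1 + K) + 2/3)**2 = (5/3 + K)**2)
C(-5, -126) + 10589 = (5 + 3*(-126))**2/9 + 10589 = (5 - 378)**2/9 + 10589 = (1/9)*(-373)**2 + 10589 = (1/9)*139129 + 10589 = 139129/9 + 10589 = 234430/9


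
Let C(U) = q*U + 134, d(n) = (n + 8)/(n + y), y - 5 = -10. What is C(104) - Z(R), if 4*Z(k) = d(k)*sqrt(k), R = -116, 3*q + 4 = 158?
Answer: 16418/3 - 54*I*sqrt(29)/121 ≈ 5472.7 - 2.4033*I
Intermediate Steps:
q = 154/3 (q = -4/3 + (1/3)*158 = -4/3 + 158/3 = 154/3 ≈ 51.333)
y = -5 (y = 5 - 10 = -5)
d(n) = (8 + n)/(-5 + n) (d(n) = (n + 8)/(n - 5) = (8 + n)/(-5 + n))
C(U) = 134 + 154*U/3 (C(U) = 154*U/3 + 134 = 134 + 154*U/3)
Z(k) = sqrt(k)*(8 + k)/(4*(-5 + k)) (Z(k) = (((8 + k)/(-5 + k))*sqrt(k))/4 = (sqrt(k)*(8 + k)/(-5 + k))/4 = sqrt(k)*(8 + k)/(4*(-5 + k)))
C(104) - Z(R) = (134 + (154/3)*104) - sqrt(-116)*(8 - 116)/(4*(-5 - 116)) = (134 + 16016/3) - 2*I*sqrt(29)*(-108)/(4*(-121)) = 16418/3 - 2*I*sqrt(29)*(-1)*(-108)/(4*121) = 16418/3 - 54*I*sqrt(29)/121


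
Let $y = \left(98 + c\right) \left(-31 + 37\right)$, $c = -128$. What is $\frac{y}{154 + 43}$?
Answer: $- \frac{180}{197} \approx -0.91371$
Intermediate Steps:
$y = -180$ ($y = \left(98 - 128\right) \left(-31 + 37\right) = \left(-30\right) 6 = -180$)
$\frac{y}{154 + 43} = \frac{1}{154 + 43} \left(-180\right) = \frac{1}{197} \left(-180\right) = - \frac{180}{197}$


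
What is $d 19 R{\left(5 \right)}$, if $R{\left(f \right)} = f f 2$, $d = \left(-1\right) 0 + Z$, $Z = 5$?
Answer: $4750$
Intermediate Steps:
$d = 5$ ($d = \left(-1\right) 0 + 5 = 0 + 5 = 5$)
$R{\left(f \right)} = 2 f^{2}$ ($R{\left(f \right)} = f^{2} \cdot 2 = 2 f^{2}$)
$d 19 R{\left(5 \right)} = 5 \cdot 19 \cdot 2 \cdot 5^{2} = 95 \cdot 2 \cdot 25 = 95 \cdot 50 = 4750$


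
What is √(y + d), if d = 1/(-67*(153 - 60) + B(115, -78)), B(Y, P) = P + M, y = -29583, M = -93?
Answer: I*√1212477129534/6402 ≈ 172.0*I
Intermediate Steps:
B(Y, P) = -93 + P (B(Y, P) = P - 93 = -93 + P)
d = -1/6402 (d = 1/(-67*(153 - 60) + (-93 - 78)) = 1/(-67*93 - 171) = 1/(-6231 - 171) = 1/(-6402) = -1/6402 ≈ -0.00015620)
√(y + d) = √(-29583 - 1/6402) = √(-189390367/6402) = I*√1212477129534/6402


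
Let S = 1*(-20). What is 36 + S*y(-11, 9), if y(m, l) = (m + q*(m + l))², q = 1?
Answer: -3344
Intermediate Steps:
S = -20
y(m, l) = (l + 2*m)² (y(m, l) = (m + 1*(m + l))² = (m + 1*(l + m))² = (m + (l + m))² = (l + 2*m)²)
36 + S*y(-11, 9) = 36 - 20*(9 + 2*(-11))² = 36 - 20*(9 - 22)² = 36 - 20*(-13)² = 36 - 20*169 = 36 - 3380 = -3344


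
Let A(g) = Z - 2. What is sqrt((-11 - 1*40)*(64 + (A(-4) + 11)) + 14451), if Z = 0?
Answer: 6*sqrt(298) ≈ 103.58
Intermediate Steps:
A(g) = -2 (A(g) = 0 - 2 = -2)
sqrt((-11 - 1*40)*(64 + (A(-4) + 11)) + 14451) = sqrt((-11 - 1*40)*(64 + (-2 + 11)) + 14451) = sqrt((-11 - 40)*(64 + 9) + 14451) = sqrt(-51*73 + 14451) = sqrt(-3723 + 14451) = sqrt(10728) = 6*sqrt(298)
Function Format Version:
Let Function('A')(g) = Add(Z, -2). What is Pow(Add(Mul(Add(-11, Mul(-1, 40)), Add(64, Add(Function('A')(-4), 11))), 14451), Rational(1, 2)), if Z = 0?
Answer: Mul(6, Pow(298, Rational(1, 2))) ≈ 103.58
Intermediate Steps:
Function('A')(g) = -2 (Function('A')(g) = Add(0, -2) = -2)
Pow(Add(Mul(Add(-11, Mul(-1, 40)), Add(64, Add(Function('A')(-4), 11))), 14451), Rational(1, 2)) = Pow(Add(Mul(Add(-11, Mul(-1, 40)), Add(64, Add(-2, 11))), 14451), Rational(1, 2)) = Pow(Add(Mul(Add(-11, -40), Add(64, 9)), 14451), Rational(1, 2)) = Pow(Add(Mul(-51, 73), 14451), Rational(1, 2)) = Pow(Add(-3723, 14451), Rational(1, 2)) = Pow(10728, Rational(1, 2)) = Mul(6, Pow(298, Rational(1, 2)))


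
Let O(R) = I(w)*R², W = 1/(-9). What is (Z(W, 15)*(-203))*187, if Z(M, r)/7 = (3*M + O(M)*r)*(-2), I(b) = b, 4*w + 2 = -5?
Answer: -18866617/54 ≈ -3.4938e+5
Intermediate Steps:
w = -7/4 (w = -½ + (¼)*(-5) = -½ - 5/4 = -7/4 ≈ -1.7500)
W = -⅑ ≈ -0.11111
O(R) = -7*R²/4
Z(M, r) = -42*M + 49*r*M²/2 (Z(M, r) = 7*((3*M + (-7*M²/4)*r)*(-2)) = 7*((3*M - 7*r*M²/4)*(-2)) = 7*(-6*M + 7*r*M²/2) = -42*M + 49*r*M²/2)
(Z(W, 15)*(-203))*187 = (((7/2)*(-⅑)*(-12 + 7*(-⅑)*15))*(-203))*187 = (((7/2)*(-⅑)*(-12 - 35/3))*(-203))*187 = (((7/2)*(-⅑)*(-71/3))*(-203))*187 = ((497/54)*(-203))*187 = -100891/54*187 = -18866617/54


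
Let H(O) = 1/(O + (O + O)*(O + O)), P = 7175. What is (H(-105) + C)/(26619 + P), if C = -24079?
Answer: -529677802/743383515 ≈ -0.71252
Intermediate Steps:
H(O) = 1/(O + 4*O²) (H(O) = 1/(O + (2*O)*(2*O)) = 1/(O + 4*O²))
(H(-105) + C)/(26619 + P) = (1/((-105)*(1 + 4*(-105))) - 24079)/(26619 + 7175) = (-1/(105*(1 - 420)) - 24079)/33794 = (-1/105/(-419) - 24079)*(1/33794) = (-1/105*(-1/419) - 24079)*(1/33794) = (1/43995 - 24079)*(1/33794) = -1059355604/43995*1/33794 = -529677802/743383515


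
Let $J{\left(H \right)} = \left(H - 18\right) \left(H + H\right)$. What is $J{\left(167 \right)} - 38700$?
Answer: $11066$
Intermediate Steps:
$J{\left(H \right)} = 2 H \left(-18 + H\right)$ ($J{\left(H \right)} = \left(-18 + H\right) 2 H = 2 H \left(-18 + H\right)$)
$J{\left(167 \right)} - 38700 = 2 \cdot 167 \left(-18 + 167\right) - 38700 = 2 \cdot 167 \cdot 149 - 38700 = 49766 - 38700 = 11066$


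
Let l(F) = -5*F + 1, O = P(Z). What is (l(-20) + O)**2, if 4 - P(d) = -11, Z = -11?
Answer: 13456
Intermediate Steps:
P(d) = 15 (P(d) = 4 - 1*(-11) = 4 + 11 = 15)
O = 15
l(F) = 1 - 5*F
(l(-20) + O)**2 = ((1 - 5*(-20)) + 15)**2 = ((1 + 100) + 15)**2 = (101 + 15)**2 = 116**2 = 13456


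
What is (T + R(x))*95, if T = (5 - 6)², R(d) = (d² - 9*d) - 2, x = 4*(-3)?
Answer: 23845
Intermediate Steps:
x = -12
R(d) = -2 + d² - 9*d
T = 1 (T = (-1)² = 1)
(T + R(x))*95 = (1 + (-2 + (-12)² - 9*(-12)))*95 = (1 + (-2 + 144 + 108))*95 = (1 + 250)*95 = 251*95 = 23845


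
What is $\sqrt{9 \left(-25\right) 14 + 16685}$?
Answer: $\sqrt{13535} \approx 116.34$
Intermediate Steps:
$\sqrt{9 \left(-25\right) 14 + 16685} = \sqrt{\left(-225\right) 14 + 16685} = \sqrt{-3150 + 16685} = \sqrt{13535}$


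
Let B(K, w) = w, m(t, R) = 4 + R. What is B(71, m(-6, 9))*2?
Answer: 26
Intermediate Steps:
B(71, m(-6, 9))*2 = (4 + 9)*2 = 13*2 = 26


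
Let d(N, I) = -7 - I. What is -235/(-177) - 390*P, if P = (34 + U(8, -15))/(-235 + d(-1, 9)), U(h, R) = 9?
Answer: 3027275/44427 ≈ 68.140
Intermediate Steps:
P = -43/251 (P = (34 + 9)/(-235 + (-7 - 1*9)) = 43/(-235 + (-7 - 9)) = 43/(-235 - 16) = 43/(-251) = 43*(-1/251) = -43/251 ≈ -0.17131)
-235/(-177) - 390*P = -235/(-177) - 390*(-43/251) = -235*(-1/177) + 16770/251 = 235/177 + 16770/251 = 3027275/44427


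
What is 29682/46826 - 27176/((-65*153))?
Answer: 4638257/1377765 ≈ 3.3665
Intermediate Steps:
29682/46826 - 27176/((-65*153)) = 29682*(1/46826) - 27176/(-9945) = 14841/23413 - 27176*(-1/9945) = 14841/23413 + 27176/9945 = 4638257/1377765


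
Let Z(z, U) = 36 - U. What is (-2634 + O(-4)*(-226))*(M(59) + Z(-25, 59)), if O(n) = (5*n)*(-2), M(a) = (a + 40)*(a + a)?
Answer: -136107166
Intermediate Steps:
M(a) = 2*a*(40 + a) (M(a) = (40 + a)*(2*a) = 2*a*(40 + a))
O(n) = -10*n
(-2634 + O(-4)*(-226))*(M(59) + Z(-25, 59)) = (-2634 - 10*(-4)*(-226))*(2*59*(40 + 59) + (36 - 1*59)) = (-2634 + 40*(-226))*(2*59*99 + (36 - 59)) = (-2634 - 9040)*(11682 - 23) = -11674*11659 = -136107166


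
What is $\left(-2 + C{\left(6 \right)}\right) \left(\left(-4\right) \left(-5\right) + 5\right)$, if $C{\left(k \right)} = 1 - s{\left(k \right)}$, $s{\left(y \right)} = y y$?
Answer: $-925$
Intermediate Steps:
$s{\left(y \right)} = y^{2}$
$C{\left(k \right)} = 1 - k^{2}$
$\left(-2 + C{\left(6 \right)}\right) \left(\left(-4\right) \left(-5\right) + 5\right) = \left(-2 + \left(1 - 6^{2}\right)\right) \left(\left(-4\right) \left(-5\right) + 5\right) = \left(-2 + \left(1 - 36\right)\right) \left(20 + 5\right) = \left(-2 + \left(1 - 36\right)\right) 25 = \left(-2 - 35\right) 25 = \left(-37\right) 25 = -925$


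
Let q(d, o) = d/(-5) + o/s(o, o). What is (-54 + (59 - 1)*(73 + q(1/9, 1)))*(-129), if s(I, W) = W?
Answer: -8198036/15 ≈ -5.4654e+5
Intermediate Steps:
q(d, o) = 1 - d/5 (q(d, o) = d/(-5) + o/o = d*(-⅕) + 1 = -d/5 + 1 = 1 - d/5)
(-54 + (59 - 1)*(73 + q(1/9, 1)))*(-129) = (-54 + (59 - 1)*(73 + (1 - ⅕/9)))*(-129) = (-54 + 58*(73 + (1 - ⅕*⅑)))*(-129) = (-54 + 58*(73 + (1 - 1/45)))*(-129) = (-54 + 58*(73 + 44/45))*(-129) = (-54 + 58*(3329/45))*(-129) = (-54 + 193082/45)*(-129) = (190652/45)*(-129) = -8198036/15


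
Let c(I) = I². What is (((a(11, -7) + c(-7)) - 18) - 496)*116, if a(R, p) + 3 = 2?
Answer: -54056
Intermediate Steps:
a(R, p) = -1 (a(R, p) = -3 + 2 = -1)
(((a(11, -7) + c(-7)) - 18) - 496)*116 = (((-1 + (-7)²) - 18) - 496)*116 = (((-1 + 49) - 18) - 496)*116 = ((48 - 18) - 496)*116 = (30 - 496)*116 = -466*116 = -54056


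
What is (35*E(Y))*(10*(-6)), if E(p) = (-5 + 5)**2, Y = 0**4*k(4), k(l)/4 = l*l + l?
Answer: 0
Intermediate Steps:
k(l) = 4*l + 4*l**2 (k(l) = 4*(l*l + l) = 4*(l**2 + l) = 4*(l + l**2) = 4*l + 4*l**2)
Y = 0 (Y = 0**4*(4*4*(1 + 4)) = 0*(4*4*5) = 0*80 = 0)
E(p) = 0 (E(p) = 0**2 = 0)
(35*E(Y))*(10*(-6)) = (35*0)*(10*(-6)) = 0*(-60) = 0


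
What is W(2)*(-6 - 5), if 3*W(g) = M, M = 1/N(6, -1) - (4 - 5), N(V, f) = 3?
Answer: -44/9 ≈ -4.8889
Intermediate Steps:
M = 4/3 (M = 1/3 - (4 - 5) = ⅓ - 1*(-1) = ⅓ + 1 = 4/3 ≈ 1.3333)
W(g) = 4/9 (W(g) = (⅓)*(4/3) = 4/9)
W(2)*(-6 - 5) = 4*(-6 - 5)/9 = (4/9)*(-11) = -44/9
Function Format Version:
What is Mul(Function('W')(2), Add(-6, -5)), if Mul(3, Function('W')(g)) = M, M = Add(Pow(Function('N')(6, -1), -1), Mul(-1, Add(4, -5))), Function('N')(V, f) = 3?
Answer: Rational(-44, 9) ≈ -4.8889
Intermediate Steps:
M = Rational(4, 3) (M = Add(Pow(3, -1), Mul(-1, Add(4, -5))) = Add(Rational(1, 3), Mul(-1, -1)) = Add(Rational(1, 3), 1) = Rational(4, 3) ≈ 1.3333)
Function('W')(g) = Rational(4, 9) (Function('W')(g) = Mul(Rational(1, 3), Rational(4, 3)) = Rational(4, 9))
Mul(Function('W')(2), Add(-6, -5)) = Mul(Rational(4, 9), Add(-6, -5)) = Mul(Rational(4, 9), -11) = Rational(-44, 9)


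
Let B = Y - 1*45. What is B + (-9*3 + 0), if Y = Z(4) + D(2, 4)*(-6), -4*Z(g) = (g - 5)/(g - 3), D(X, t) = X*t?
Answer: -479/4 ≈ -119.75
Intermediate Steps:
Z(g) = -(-5 + g)/(4*(-3 + g)) (Z(g) = -(g - 5)/(4*(g - 3)) = -(-5 + g)/(4*(-3 + g)))
Y = -191/4 (Y = (5 - 1*4)/(4*(-3 + 4)) + (2*4)*(-6) = (¼)*(5 - 4)/1 + 8*(-6) = (¼)*1*1 - 48 = ¼ - 48 = -191/4 ≈ -47.750)
B = -371/4 (B = -191/4 - 1*45 = -191/4 - 45 = -371/4 ≈ -92.750)
B + (-9*3 + 0) = -371/4 + (-9*3 + 0) = -371/4 + (-27 + 0) = -371/4 - 27 = -479/4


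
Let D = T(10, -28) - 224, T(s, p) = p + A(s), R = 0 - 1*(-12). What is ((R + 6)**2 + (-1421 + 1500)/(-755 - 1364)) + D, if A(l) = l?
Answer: 173679/2119 ≈ 81.963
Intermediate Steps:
R = 12 (R = 0 + 12 = 12)
T(s, p) = p + s
D = -242 (D = (-28 + 10) - 224 = -18 - 224 = -242)
((R + 6)**2 + (-1421 + 1500)/(-755 - 1364)) + D = ((12 + 6)**2 + (-1421 + 1500)/(-755 - 1364)) - 242 = (18**2 + 79/(-2119)) - 242 = (324 + 79*(-1/2119)) - 242 = (324 - 79/2119) - 242 = 686477/2119 - 242 = 173679/2119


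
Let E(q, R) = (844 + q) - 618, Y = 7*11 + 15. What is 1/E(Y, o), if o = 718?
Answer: 1/318 ≈ 0.0031447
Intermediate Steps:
Y = 92 (Y = 77 + 15 = 92)
E(q, R) = 226 + q
1/E(Y, o) = 1/(226 + 92) = 1/318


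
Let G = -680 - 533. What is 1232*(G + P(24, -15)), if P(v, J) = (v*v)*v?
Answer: 15536752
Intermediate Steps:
P(v, J) = v**3 (P(v, J) = v**2*v = v**3)
G = -1213
1232*(G + P(24, -15)) = 1232*(-1213 + 24**3) = 1232*(-1213 + 13824) = 1232*12611 = 15536752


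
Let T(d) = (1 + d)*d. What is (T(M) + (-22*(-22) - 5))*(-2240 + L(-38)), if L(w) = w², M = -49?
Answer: -2253476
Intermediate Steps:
T(d) = d*(1 + d)
(T(M) + (-22*(-22) - 5))*(-2240 + L(-38)) = (-49*(1 - 49) + (-22*(-22) - 5))*(-2240 + (-38)²) = (-49*(-48) + (484 - 5))*(-2240 + 1444) = (2352 + 479)*(-796) = 2831*(-796) = -2253476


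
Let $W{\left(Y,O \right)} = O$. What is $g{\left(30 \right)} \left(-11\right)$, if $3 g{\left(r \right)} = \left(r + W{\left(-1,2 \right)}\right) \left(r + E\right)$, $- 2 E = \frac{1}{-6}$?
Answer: $- \frac{31768}{9} \approx -3529.8$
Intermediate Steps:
$E = \frac{1}{12}$ ($E = - \frac{1}{2 \left(-6\right)} = \left(- \frac{1}{2}\right) \left(- \frac{1}{6}\right) = \frac{1}{12} \approx 0.083333$)
$g{\left(r \right)} = \frac{\left(2 + r\right) \left(\frac{1}{12} + r\right)}{3}$ ($g{\left(r \right)} = \frac{\left(r + 2\right) \left(r + \frac{1}{12}\right)}{3} = \frac{\left(2 + r\right) \left(\frac{1}{12} + r\right)}{3}$)
$g{\left(30 \right)} \left(-11\right) = \left(\frac{1}{18} + \frac{30^{2}}{3} + \frac{25}{36} \cdot 30\right) \left(-11\right) = \left(\frac{1}{18} + \frac{1}{3} \cdot 900 + \frac{125}{6}\right) \left(-11\right) = \left(\frac{1}{18} + 300 + \frac{125}{6}\right) \left(-11\right) = \frac{2888}{9} \left(-11\right) = - \frac{31768}{9}$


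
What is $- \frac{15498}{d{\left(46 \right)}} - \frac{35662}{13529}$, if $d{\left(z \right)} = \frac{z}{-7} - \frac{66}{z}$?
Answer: $\frac{33711294844}{17438881} \approx 1933.1$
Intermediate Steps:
$d{\left(z \right)} = - \frac{66}{z} - \frac{z}{7}$ ($d{\left(z \right)} = z \left(- \frac{1}{7}\right) - \frac{66}{z} = - \frac{z}{7} - \frac{66}{z} = - \frac{66}{z} - \frac{z}{7}$)
$- \frac{15498}{d{\left(46 \right)}} - \frac{35662}{13529} = - \frac{15498}{- \frac{66}{46} - \frac{46}{7}} - \frac{35662}{13529} = - \frac{15498}{\left(-66\right) \frac{1}{46} - \frac{46}{7}} - \frac{35662}{13529} = - \frac{15498}{- \frac{33}{23} - \frac{46}{7}} - \frac{35662}{13529} = - \frac{15498}{- \frac{1289}{161}} - \frac{35662}{13529} = \left(-15498\right) \left(- \frac{161}{1289}\right) - \frac{35662}{13529} = \frac{2495178}{1289} - \frac{35662}{13529} = \frac{33711294844}{17438881}$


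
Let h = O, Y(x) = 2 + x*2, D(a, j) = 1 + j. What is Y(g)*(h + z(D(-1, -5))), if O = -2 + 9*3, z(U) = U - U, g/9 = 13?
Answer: 5900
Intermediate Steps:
g = 117 (g = 9*13 = 117)
z(U) = 0
Y(x) = 2 + 2*x
O = 25 (O = -2 + 27 = 25)
h = 25
Y(g)*(h + z(D(-1, -5))) = (2 + 2*117)*(25 + 0) = (2 + 234)*25 = 236*25 = 5900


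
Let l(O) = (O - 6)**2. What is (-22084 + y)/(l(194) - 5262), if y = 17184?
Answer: -2450/15041 ≈ -0.16289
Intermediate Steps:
l(O) = (-6 + O)**2
(-22084 + y)/(l(194) - 5262) = (-22084 + 17184)/((-6 + 194)**2 - 5262) = -4900/(188**2 - 5262) = -4900/(35344 - 5262) = -4900/30082 = -4900*1/30082 = -2450/15041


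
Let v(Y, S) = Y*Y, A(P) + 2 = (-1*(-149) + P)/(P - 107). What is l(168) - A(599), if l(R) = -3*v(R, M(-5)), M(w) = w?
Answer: -10414597/123 ≈ -84672.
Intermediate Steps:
A(P) = -2 + (149 + P)/(-107 + P) (A(P) = -2 + (-1*(-149) + P)/(P - 107) = -2 + (149 + P)/(-107 + P))
v(Y, S) = Y²
l(R) = -3*R²
l(168) - A(599) = -3*168² - (363 - 1*599)/(-107 + 599) = -3*28224 - (363 - 599)/492 = -84672 - (-236)/492 = -84672 - 1*(-59/123) = -84672 + 59/123 = -10414597/123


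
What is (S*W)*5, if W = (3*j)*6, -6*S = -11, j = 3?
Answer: 495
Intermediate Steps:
S = 11/6 (S = -⅙*(-11) = 11/6 ≈ 1.8333)
W = 54 (W = (3*3)*6 = 9*6 = 54)
(S*W)*5 = ((11/6)*54)*5 = 99*5 = 495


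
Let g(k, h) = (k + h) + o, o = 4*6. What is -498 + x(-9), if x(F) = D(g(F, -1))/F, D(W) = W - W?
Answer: -498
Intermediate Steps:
o = 24
g(k, h) = 24 + h + k (g(k, h) = (k + h) + 24 = (h + k) + 24 = 24 + h + k)
D(W) = 0
x(F) = 0 (x(F) = 0/F = 0)
-498 + x(-9) = -498 + 0 = -498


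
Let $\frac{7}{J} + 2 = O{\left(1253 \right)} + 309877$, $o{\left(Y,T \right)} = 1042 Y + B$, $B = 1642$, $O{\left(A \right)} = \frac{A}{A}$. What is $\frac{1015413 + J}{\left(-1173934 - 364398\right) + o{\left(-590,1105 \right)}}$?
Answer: $- \frac{8990060537}{19048254792} \approx -0.47196$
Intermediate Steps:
$O{\left(A \right)} = 1$
$o{\left(Y,T \right)} = 1642 + 1042 Y$ ($o{\left(Y,T \right)} = 1042 Y + 1642 = 1642 + 1042 Y$)
$J = \frac{1}{44268}$ ($J = \frac{7}{-2 + \left(1 + 309877\right)} = \frac{7}{-2 + 309878} = \frac{7}{309876} = 7 \cdot \frac{1}{309876} = \frac{1}{44268} \approx 2.259 \cdot 10^{-5}$)
$\frac{1015413 + J}{\left(-1173934 - 364398\right) + o{\left(-590,1105 \right)}} = \frac{1015413 + \frac{1}{44268}}{\left(-1173934 - 364398\right) + \left(1642 + 1042 \left(-590\right)\right)} = \frac{44950302685}{44268 \left(-1538332 + \left(1642 - 614780\right)\right)} = \frac{44950302685}{44268 \left(-1538332 - 613138\right)} = \frac{44950302685}{44268 \left(-2151470\right)} = \frac{44950302685}{44268} \left(- \frac{1}{2151470}\right) = - \frac{8990060537}{19048254792}$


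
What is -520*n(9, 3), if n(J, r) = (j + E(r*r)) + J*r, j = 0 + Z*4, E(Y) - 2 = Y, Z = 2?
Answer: -23920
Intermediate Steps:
E(Y) = 2 + Y
j = 8 (j = 0 + 2*4 = 0 + 8 = 8)
n(J, r) = 10 + r² + J*r (n(J, r) = (8 + (2 + r*r)) + J*r = (8 + (2 + r²)) + J*r = (10 + r²) + J*r = 10 + r² + J*r)
-520*n(9, 3) = -520*(10 + 3² + 9*3) = -520*(10 + 9 + 27) = -520*46 = -23920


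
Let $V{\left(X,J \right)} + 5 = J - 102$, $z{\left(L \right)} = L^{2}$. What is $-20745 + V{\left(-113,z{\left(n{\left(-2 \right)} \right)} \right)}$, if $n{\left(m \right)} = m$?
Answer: $-20848$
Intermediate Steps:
$V{\left(X,J \right)} = -107 + J$ ($V{\left(X,J \right)} = -5 + \left(J - 102\right) = -5 + \left(-102 + J\right) = -107 + J$)
$-20745 + V{\left(-113,z{\left(n{\left(-2 \right)} \right)} \right)} = -20745 - \left(107 - \left(-2\right)^{2}\right) = -20745 + \left(-107 + 4\right) = -20745 - 103 = -20848$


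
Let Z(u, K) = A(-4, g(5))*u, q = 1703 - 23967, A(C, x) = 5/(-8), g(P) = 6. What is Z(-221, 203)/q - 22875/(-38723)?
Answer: 4031523085/6897030976 ≈ 0.58453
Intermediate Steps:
A(C, x) = -5/8 (A(C, x) = 5*(-⅛) = -5/8)
q = -22264
Z(u, K) = -5*u/8
Z(-221, 203)/q - 22875/(-38723) = -5/8*(-221)/(-22264) - 22875/(-38723) = (1105/8)*(-1/22264) - 22875*(-1/38723) = -1105/178112 + 22875/38723 = 4031523085/6897030976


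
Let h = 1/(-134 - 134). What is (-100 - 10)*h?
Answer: 55/134 ≈ 0.41045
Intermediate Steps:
h = -1/268 (h = 1/(-268) = -1/268 ≈ -0.0037313)
(-100 - 10)*h = (-100 - 10)*(-1/268) = -110*(-1/268) = 55/134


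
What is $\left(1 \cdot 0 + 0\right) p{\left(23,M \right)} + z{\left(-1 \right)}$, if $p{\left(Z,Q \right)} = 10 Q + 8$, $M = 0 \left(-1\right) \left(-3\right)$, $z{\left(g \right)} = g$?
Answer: $-1$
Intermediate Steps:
$M = 0$ ($M = 0 \left(-3\right) = 0$)
$p{\left(Z,Q \right)} = 8 + 10 Q$
$\left(1 \cdot 0 + 0\right) p{\left(23,M \right)} + z{\left(-1 \right)} = \left(1 \cdot 0 + 0\right) \left(8 + 10 \cdot 0\right) - 1 = \left(0 + 0\right) \left(8 + 0\right) - 1 = 0 \cdot 8 - 1 = 0 - 1 = -1$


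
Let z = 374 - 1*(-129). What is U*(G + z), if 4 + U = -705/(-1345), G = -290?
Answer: -199155/269 ≈ -740.35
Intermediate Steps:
z = 503 (z = 374 + 129 = 503)
U = -935/269 (U = -4 - 705/(-1345) = -4 - 705*(-1/1345) = -4 + 141/269 = -935/269 ≈ -3.4758)
U*(G + z) = -935*(-290 + 503)/269 = -935/269*213 = -199155/269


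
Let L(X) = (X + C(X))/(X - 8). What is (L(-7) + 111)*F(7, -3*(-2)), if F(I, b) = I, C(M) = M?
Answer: 11753/15 ≈ 783.53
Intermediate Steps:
L(X) = 2*X/(-8 + X) (L(X) = (X + X)/(X - 8) = (2*X)/(-8 + X) = 2*X/(-8 + X))
(L(-7) + 111)*F(7, -3*(-2)) = (2*(-7)/(-8 - 7) + 111)*7 = (2*(-7)/(-15) + 111)*7 = (2*(-7)*(-1/15) + 111)*7 = (14/15 + 111)*7 = (1679/15)*7 = 11753/15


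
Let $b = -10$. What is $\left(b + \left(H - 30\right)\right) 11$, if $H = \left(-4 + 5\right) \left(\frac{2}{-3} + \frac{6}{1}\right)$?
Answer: $- \frac{1144}{3} \approx -381.33$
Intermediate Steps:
$H = \frac{16}{3}$ ($H = 1 \left(2 \left(- \frac{1}{3}\right) + 6 \cdot 1\right) = 1 \left(- \frac{2}{3} + 6\right) = 1 \cdot \frac{16}{3} = \frac{16}{3} \approx 5.3333$)
$\left(b + \left(H - 30\right)\right) 11 = \left(-10 + \left(\frac{16}{3} - 30\right)\right) 11 = \left(-10 - \frac{74}{3}\right) 11 = \left(- \frac{104}{3}\right) 11 = - \frac{1144}{3}$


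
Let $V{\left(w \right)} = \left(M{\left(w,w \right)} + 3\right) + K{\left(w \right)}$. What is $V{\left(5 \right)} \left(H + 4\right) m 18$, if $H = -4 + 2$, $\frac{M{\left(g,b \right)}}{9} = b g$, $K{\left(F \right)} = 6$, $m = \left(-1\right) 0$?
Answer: $0$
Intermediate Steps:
$m = 0$
$M{\left(g,b \right)} = 9 b g$
$H = -2$
$V{\left(w \right)} = 9 + 9 w^{2}$ ($V{\left(w \right)} = \left(9 w w + 3\right) + 6 = \left(9 w^{2} + 3\right) + 6 = \left(3 + 9 w^{2}\right) + 6 = 9 + 9 w^{2}$)
$V{\left(5 \right)} \left(H + 4\right) m 18 = \left(9 + 9 \cdot 5^{2}\right) \left(-2 + 4\right) 0 \cdot 18 = \left(9 + 9 \cdot 25\right) 2 \cdot 0 \cdot 18 = \left(9 + 225\right) 0 \cdot 18 = 234 \cdot 0 \cdot 18 = 0 \cdot 18 = 0$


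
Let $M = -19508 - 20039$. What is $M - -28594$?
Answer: $-10953$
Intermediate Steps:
$M = -39547$
$M - -28594 = -39547 - -28594 = -39547 + 28594 = -10953$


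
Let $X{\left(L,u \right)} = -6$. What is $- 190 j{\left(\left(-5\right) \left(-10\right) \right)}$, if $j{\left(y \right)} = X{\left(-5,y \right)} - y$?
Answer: $10640$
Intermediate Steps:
$j{\left(y \right)} = -6 - y$
$- 190 j{\left(\left(-5\right) \left(-10\right) \right)} = - 190 \left(-6 - \left(-5\right) \left(-10\right)\right) = - 190 \left(-6 - 50\right) = \left(-190\right) \left(-56\right) = 10640$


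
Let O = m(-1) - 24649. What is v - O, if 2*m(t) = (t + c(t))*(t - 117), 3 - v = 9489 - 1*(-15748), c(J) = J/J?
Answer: -585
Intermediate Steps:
c(J) = 1
v = -25234 (v = 3 - (9489 - 1*(-15748)) = 3 - (9489 + 15748) = 3 - 1*25237 = 3 - 25237 = -25234)
m(t) = (1 + t)*(-117 + t)/2 (m(t) = ((t + 1)*(t - 117))/2 = ((1 + t)*(-117 + t))/2 = (1 + t)*(-117 + t)/2)
O = -24649 (O = (-117/2 + (½)*(-1)² - 58*(-1)) - 24649 = (-117/2 + (½)*1 + 58) - 24649 = (-117/2 + ½ + 58) - 24649 = 0 - 24649 = -24649)
v - O = -25234 - 1*(-24649) = -25234 + 24649 = -585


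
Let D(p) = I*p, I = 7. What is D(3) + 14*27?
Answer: 399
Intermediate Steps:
D(p) = 7*p
D(3) + 14*27 = 7*3 + 14*27 = 21 + 378 = 399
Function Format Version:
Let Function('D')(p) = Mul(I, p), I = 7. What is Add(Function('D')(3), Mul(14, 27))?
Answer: 399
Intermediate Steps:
Function('D')(p) = Mul(7, p)
Add(Function('D')(3), Mul(14, 27)) = Add(Mul(7, 3), Mul(14, 27)) = Add(21, 378) = 399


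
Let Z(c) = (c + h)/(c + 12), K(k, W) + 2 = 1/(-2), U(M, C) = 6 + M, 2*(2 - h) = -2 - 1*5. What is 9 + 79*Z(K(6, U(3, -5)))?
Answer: 645/19 ≈ 33.947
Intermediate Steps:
h = 11/2 (h = 2 - (-2 - 1*5)/2 = 2 - (-2 - 5)/2 = 2 - ½*(-7) = 2 + 7/2 = 11/2 ≈ 5.5000)
K(k, W) = -5/2 (K(k, W) = -2 + 1/(-2) = -2 - ½ = -5/2)
Z(c) = (11/2 + c)/(12 + c) (Z(c) = (c + 11/2)/(c + 12) = (11/2 + c)/(12 + c))
9 + 79*Z(K(6, U(3, -5))) = 9 + 79*((11/2 - 5/2)/(12 - 5/2)) = 9 + 79*(3/(19/2)) = 9 + 79*((2/19)*3) = 9 + 79*(6/19) = 9 + 474/19 = 645/19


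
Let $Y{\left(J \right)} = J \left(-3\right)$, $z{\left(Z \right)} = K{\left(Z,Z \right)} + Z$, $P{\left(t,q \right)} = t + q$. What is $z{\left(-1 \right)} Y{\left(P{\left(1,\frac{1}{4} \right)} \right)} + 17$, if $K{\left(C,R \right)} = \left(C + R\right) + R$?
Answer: $32$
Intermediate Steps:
$K{\left(C,R \right)} = C + 2 R$
$P{\left(t,q \right)} = q + t$
$z{\left(Z \right)} = 4 Z$ ($z{\left(Z \right)} = \left(Z + 2 Z\right) + Z = 3 Z + Z = 4 Z$)
$Y{\left(J \right)} = - 3 J$
$z{\left(-1 \right)} Y{\left(P{\left(1,\frac{1}{4} \right)} \right)} + 17 = 4 \left(-1\right) \left(- 3 \left(\frac{1}{4} + 1\right)\right) + 17 = - 4 \left(- 3 \left(\frac{1}{4} + 1\right)\right) + 17 = - 4 \left(\left(-3\right) \frac{5}{4}\right) + 17 = \left(-4\right) \left(- \frac{15}{4}\right) + 17 = 15 + 17 = 32$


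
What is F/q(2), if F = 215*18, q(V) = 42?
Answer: 645/7 ≈ 92.143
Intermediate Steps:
F = 3870
F/q(2) = 3870/42 = 3870*(1/42) = 645/7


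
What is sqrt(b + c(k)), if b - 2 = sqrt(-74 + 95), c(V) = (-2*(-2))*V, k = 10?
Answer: sqrt(42 + sqrt(21)) ≈ 6.8251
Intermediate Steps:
c(V) = 4*V
b = 2 + sqrt(21) (b = 2 + sqrt(-74 + 95) = 2 + sqrt(21) ≈ 6.5826)
sqrt(b + c(k)) = sqrt((2 + sqrt(21)) + 4*10) = sqrt((2 + sqrt(21)) + 40) = sqrt(42 + sqrt(21))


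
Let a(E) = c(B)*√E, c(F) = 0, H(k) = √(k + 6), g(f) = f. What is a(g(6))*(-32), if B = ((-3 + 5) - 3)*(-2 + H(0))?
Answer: 0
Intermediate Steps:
H(k) = √(6 + k)
B = 2 - √6 (B = ((-3 + 5) - 3)*(-2 + √(6 + 0)) = (2 - 3)*(-2 + √6) = -(-2 + √6) = 2 - √6 ≈ -0.44949)
a(E) = 0 (a(E) = 0*√E = 0)
a(g(6))*(-32) = 0*(-32) = 0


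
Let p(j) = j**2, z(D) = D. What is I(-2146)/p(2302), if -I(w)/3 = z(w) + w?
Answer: 3219/1324801 ≈ 0.0024298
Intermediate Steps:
I(w) = -6*w (I(w) = -3*(w + w) = -6*w)
I(-2146)/p(2302) = (-6*(-2146))/(2302**2) = 12876/5299204 = 12876*(1/5299204) = 3219/1324801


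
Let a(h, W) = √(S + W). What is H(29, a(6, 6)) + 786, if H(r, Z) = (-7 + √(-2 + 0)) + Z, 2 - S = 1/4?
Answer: 779 + √31/2 + I*√2 ≈ 781.78 + 1.4142*I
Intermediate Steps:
S = 7/4 (S = 2 - 1/4 = 2 - 1*¼ = 2 - ¼ = 7/4 ≈ 1.7500)
a(h, W) = √(7/4 + W)
H(r, Z) = -7 + Z + I*√2 (H(r, Z) = (-7 + √(-2)) + Z = (-7 + I*√2) + Z = -7 + Z + I*√2)
H(29, a(6, 6)) + 786 = (-7 + √(7 + 4*6)/2 + I*√2) + 786 = (-7 + √(7 + 24)/2 + I*√2) + 786 = (-7 + √31/2 + I*√2) + 786 = 779 + √31/2 + I*√2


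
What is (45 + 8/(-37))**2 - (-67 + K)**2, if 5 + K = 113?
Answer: 444360/1369 ≈ 324.59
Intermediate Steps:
K = 108 (K = -5 + 113 = 108)
(45 + 8/(-37))**2 - (-67 + K)**2 = (45 + 8/(-37))**2 - (-67 + 108)**2 = (45 + 8*(-1/37))**2 - 1*41**2 = (45 - 8/37)**2 - 1*1681 = (1657/37)**2 - 1681 = 2745649/1369 - 1681 = 444360/1369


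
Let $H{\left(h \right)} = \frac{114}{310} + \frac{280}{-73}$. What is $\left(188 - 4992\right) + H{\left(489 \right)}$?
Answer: $- \frac{54396499}{11315} \approx -4807.5$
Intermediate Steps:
$H{\left(h \right)} = - \frac{39239}{11315}$ ($H{\left(h \right)} = 114 \cdot \frac{1}{310} + 280 \left(- \frac{1}{73}\right) = \frac{57}{155} - \frac{280}{73} = - \frac{39239}{11315}$)
$\left(188 - 4992\right) + H{\left(489 \right)} = \left(188 - 4992\right) - \frac{39239}{11315} = -4804 - \frac{39239}{11315} = - \frac{54396499}{11315}$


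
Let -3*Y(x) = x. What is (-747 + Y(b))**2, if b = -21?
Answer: 547600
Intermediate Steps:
Y(x) = -x/3
(-747 + Y(b))**2 = (-747 - 1/3*(-21))**2 = (-747 + 7)**2 = (-740)**2 = 547600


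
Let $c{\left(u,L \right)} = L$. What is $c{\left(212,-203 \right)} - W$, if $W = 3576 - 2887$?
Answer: $-892$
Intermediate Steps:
$W = 689$ ($W = 3576 - 2887 = 689$)
$c{\left(212,-203 \right)} - W = -203 - 689 = -892$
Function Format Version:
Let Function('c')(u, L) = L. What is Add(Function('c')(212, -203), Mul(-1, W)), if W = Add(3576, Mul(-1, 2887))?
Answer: -892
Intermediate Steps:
W = 689 (W = Add(3576, -2887) = 689)
Add(Function('c')(212, -203), Mul(-1, W)) = Add(-203, Mul(-1, 689)) = Add(-203, -689) = -892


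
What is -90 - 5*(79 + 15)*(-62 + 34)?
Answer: 13070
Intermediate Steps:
-90 - 5*(79 + 15)*(-62 + 34) = -90 - 470*(-28) = -90 - 5*(-2632) = -90 + 13160 = 13070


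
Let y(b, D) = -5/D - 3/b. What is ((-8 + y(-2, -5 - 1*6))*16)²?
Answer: 1132096/121 ≈ 9356.2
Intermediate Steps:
((-8 + y(-2, -5 - 1*6))*16)² = ((-8 + (-5/(-5 - 1*6) - 3/(-2)))*16)² = ((-8 + (-5/(-5 - 6) - 3*(-½)))*16)² = ((-8 + (-5/(-11) + 3/2))*16)² = ((-8 + (-5*(-1/11) + 3/2))*16)² = ((-8 + (5/11 + 3/2))*16)² = ((-8 + 43/22)*16)² = (-133/22*16)² = (-1064/11)² = 1132096/121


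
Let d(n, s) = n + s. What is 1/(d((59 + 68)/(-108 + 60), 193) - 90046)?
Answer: -48/4313071 ≈ -1.1129e-5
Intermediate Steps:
1/(d((59 + 68)/(-108 + 60), 193) - 90046) = 1/(((59 + 68)/(-108 + 60) + 193) - 90046) = 1/((127/(-48) + 193) - 90046) = 1/((127*(-1/48) + 193) - 90046) = 1/((-127/48 + 193) - 90046) = 1/(9137/48 - 90046) = 1/(-4313071/48) = -48/4313071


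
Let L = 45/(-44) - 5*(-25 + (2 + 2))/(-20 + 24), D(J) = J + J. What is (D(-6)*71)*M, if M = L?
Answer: -236430/11 ≈ -21494.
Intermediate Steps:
D(J) = 2*J
L = 555/22 (L = 45*(-1/44) - 5/(4/(-25 + 4)) = -45/44 - 5/(4/(-21)) = -45/44 - 5/(4*(-1/21)) = -45/44 - 5/(-4/21) = -45/44 - 5*(-21/4) = -45/44 + 105/4 = 555/22 ≈ 25.227)
M = 555/22 ≈ 25.227
(D(-6)*71)*M = ((2*(-6))*71)*(555/22) = -12*71*(555/22) = -852*555/22 = -236430/11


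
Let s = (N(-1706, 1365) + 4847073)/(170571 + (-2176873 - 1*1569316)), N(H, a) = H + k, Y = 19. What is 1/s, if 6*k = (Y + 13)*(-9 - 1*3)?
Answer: -3575618/4845303 ≈ -0.73796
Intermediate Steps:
k = -64 (k = ((19 + 13)*(-9 - 1*3))/6 = (32*(-9 - 3))/6 = (32*(-12))/6 = (⅙)*(-384) = -64)
N(H, a) = -64 + H (N(H, a) = H - 64 = -64 + H)
s = -4845303/3575618 (s = ((-64 - 1706) + 4847073)/(170571 + (-2176873 - 1*1569316)) = (-1770 + 4847073)/(170571 + (-2176873 - 1569316)) = 4845303/(170571 - 3746189) = 4845303/(-3575618) = 4845303*(-1/3575618) = -4845303/3575618 ≈ -1.3551)
1/s = 1/(-4845303/3575618) = -3575618/4845303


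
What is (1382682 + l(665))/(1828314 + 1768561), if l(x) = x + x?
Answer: 1384012/3596875 ≈ 0.38478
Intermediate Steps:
l(x) = 2*x
(1382682 + l(665))/(1828314 + 1768561) = (1382682 + 2*665)/(1828314 + 1768561) = (1382682 + 1330)/3596875 = 1384012*(1/3596875) = 1384012/3596875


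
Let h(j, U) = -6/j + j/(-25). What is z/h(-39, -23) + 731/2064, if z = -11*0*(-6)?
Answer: 17/48 ≈ 0.35417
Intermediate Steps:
h(j, U) = -6/j - j/25 (h(j, U) = -6/j + j*(-1/25) = -6/j - j/25)
z = 0 (z = 0*(-6) = 0)
z/h(-39, -23) + 731/2064 = 0/(-6/(-39) - 1/25*(-39)) + 731/2064 = 0/(-6*(-1/39) + 39/25) + 731*(1/2064) = 0/(2/13 + 39/25) + 17/48 = 0/(557/325) + 17/48 = 0*(325/557) + 17/48 = 0 + 17/48 = 17/48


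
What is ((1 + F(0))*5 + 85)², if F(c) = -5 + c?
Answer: 4225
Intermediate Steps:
((1 + F(0))*5 + 85)² = ((1 + (-5 + 0))*5 + 85)² = ((1 - 5)*5 + 85)² = (-4*5 + 85)² = (-20 + 85)² = 65² = 4225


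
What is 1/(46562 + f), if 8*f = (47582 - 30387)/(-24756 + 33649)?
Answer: 71144/3312624123 ≈ 2.1477e-5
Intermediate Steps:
f = 17195/71144 (f = ((47582 - 30387)/(-24756 + 33649))/8 = (17195/8893)/8 = (17195*(1/8893))/8 = (⅛)*(17195/8893) = 17195/71144 ≈ 0.24169)
1/(46562 + f) = 1/(46562 + 17195/71144) = 1/(3312624123/71144) = 71144/3312624123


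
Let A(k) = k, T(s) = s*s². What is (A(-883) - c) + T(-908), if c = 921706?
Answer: -749535901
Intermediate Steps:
T(s) = s³
(A(-883) - c) + T(-908) = (-883 - 1*921706) + (-908)³ = (-883 - 921706) - 748613312 = -922589 - 748613312 = -749535901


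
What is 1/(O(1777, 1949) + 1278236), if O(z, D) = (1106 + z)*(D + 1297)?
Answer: 1/10636454 ≈ 9.4016e-8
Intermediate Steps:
O(z, D) = (1106 + z)*(1297 + D)
1/(O(1777, 1949) + 1278236) = 1/((1434482 + 1106*1949 + 1297*1777 + 1949*1777) + 1278236) = 1/((1434482 + 2155594 + 2304769 + 3463373) + 1278236) = 1/(9358218 + 1278236) = 1/10636454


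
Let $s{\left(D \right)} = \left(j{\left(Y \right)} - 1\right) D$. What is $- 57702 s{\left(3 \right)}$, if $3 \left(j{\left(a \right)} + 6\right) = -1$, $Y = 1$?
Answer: $1269444$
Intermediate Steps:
$j{\left(a \right)} = - \frac{19}{3}$ ($j{\left(a \right)} = -6 + \frac{1}{3} \left(-1\right) = -6 - \frac{1}{3} = - \frac{19}{3}$)
$s{\left(D \right)} = - \frac{22 D}{3}$ ($s{\left(D \right)} = \left(- \frac{19}{3} - 1\right) D = - \frac{22 D}{3}$)
$- 57702 s{\left(3 \right)} = - 57702 \left(\left(- \frac{22}{3}\right) 3\right) = \left(-57702\right) \left(-22\right) = 1269444$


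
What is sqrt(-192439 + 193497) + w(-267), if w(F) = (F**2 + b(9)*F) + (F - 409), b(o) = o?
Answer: 68210 + 23*sqrt(2) ≈ 68243.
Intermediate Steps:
w(F) = -409 + F**2 + 10*F (w(F) = (F**2 + 9*F) + (F - 409) = (F**2 + 9*F) + (-409 + F) = -409 + F**2 + 10*F)
sqrt(-192439 + 193497) + w(-267) = sqrt(-192439 + 193497) + (-409 + (-267)**2 + 10*(-267)) = sqrt(1058) + (-409 + 71289 - 2670) = 23*sqrt(2) + 68210 = 68210 + 23*sqrt(2)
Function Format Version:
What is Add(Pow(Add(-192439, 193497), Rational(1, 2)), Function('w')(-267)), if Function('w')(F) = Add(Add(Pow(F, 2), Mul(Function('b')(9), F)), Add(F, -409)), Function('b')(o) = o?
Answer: Add(68210, Mul(23, Pow(2, Rational(1, 2)))) ≈ 68243.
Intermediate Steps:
Function('w')(F) = Add(-409, Pow(F, 2), Mul(10, F)) (Function('w')(F) = Add(Add(Pow(F, 2), Mul(9, F)), Add(F, -409)) = Add(Add(Pow(F, 2), Mul(9, F)), Add(-409, F)) = Add(-409, Pow(F, 2), Mul(10, F)))
Add(Pow(Add(-192439, 193497), Rational(1, 2)), Function('w')(-267)) = Add(Pow(Add(-192439, 193497), Rational(1, 2)), Add(-409, Pow(-267, 2), Mul(10, -267))) = Add(Pow(1058, Rational(1, 2)), Add(-409, 71289, -2670)) = Add(Mul(23, Pow(2, Rational(1, 2))), 68210) = Add(68210, Mul(23, Pow(2, Rational(1, 2))))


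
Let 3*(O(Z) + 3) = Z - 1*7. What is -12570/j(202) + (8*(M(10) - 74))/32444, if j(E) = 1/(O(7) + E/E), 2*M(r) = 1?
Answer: 203910393/8111 ≈ 25140.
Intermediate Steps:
M(r) = 1/2 (M(r) = (1/2)*1 = 1/2)
O(Z) = -16/3 + Z/3 (O(Z) = -3 + (Z - 1*7)/3 = -3 + (Z - 7)/3 = -3 + (-7 + Z)/3 = -3 + (-7/3 + Z/3) = -16/3 + Z/3)
j(E) = -1/2 (j(E) = 1/((-16/3 + (1/3)*7) + E/E) = 1/((-16/3 + 7/3) + 1) = 1/(-3 + 1) = 1/(-2) = -1/2)
-12570/j(202) + (8*(M(10) - 74))/32444 = -12570/(-1/2) + (8*(1/2 - 74))/32444 = -12570*(-2) + (8*(-147/2))*(1/32444) = 25140 - 588*1/32444 = 25140 - 147/8111 = 203910393/8111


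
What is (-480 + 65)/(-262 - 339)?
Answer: 415/601 ≈ 0.69052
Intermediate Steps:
(-480 + 65)/(-262 - 339) = -415/(-601) = -415*(-1/601) = 415/601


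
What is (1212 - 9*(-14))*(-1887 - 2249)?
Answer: -5533968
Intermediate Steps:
(1212 - 9*(-14))*(-1887 - 2249) = (1212 + 126)*(-4136) = 1338*(-4136) = -5533968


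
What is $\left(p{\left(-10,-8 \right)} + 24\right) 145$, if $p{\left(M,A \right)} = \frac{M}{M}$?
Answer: $3625$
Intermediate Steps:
$p{\left(M,A \right)} = 1$
$\left(p{\left(-10,-8 \right)} + 24\right) 145 = \left(1 + 24\right) 145 = 25 \cdot 145 = 3625$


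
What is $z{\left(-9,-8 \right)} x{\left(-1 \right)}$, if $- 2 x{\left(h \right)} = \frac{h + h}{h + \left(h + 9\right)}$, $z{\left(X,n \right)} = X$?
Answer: $- \frac{9}{7} \approx -1.2857$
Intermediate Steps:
$x{\left(h \right)} = - \frac{h}{9 + 2 h}$ ($x{\left(h \right)} = - \frac{\left(h + h\right) \frac{1}{h + \left(h + 9\right)}}{2} = - \frac{2 h \frac{1}{h + \left(9 + h\right)}}{2} = - \frac{2 h \frac{1}{9 + 2 h}}{2} = - \frac{h}{9 + 2 h}$)
$z{\left(-9,-8 \right)} x{\left(-1 \right)} = - 9 \left(\left(-1\right) \left(-1\right) \frac{1}{9 + 2 \left(-1\right)}\right) = - 9 \left(\left(-1\right) \left(-1\right) \frac{1}{9 - 2}\right) = - 9 \left(\left(-1\right) \left(-1\right) \frac{1}{7}\right) = \left(-9\right) \frac{1}{7} = - \frac{9}{7}$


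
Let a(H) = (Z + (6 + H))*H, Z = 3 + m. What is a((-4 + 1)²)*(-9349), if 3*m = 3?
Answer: -1598679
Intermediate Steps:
m = 1 (m = (⅓)*3 = 1)
Z = 4 (Z = 3 + 1 = 4)
a(H) = H*(10 + H) (a(H) = (4 + (6 + H))*H = (10 + H)*H = H*(10 + H))
a((-4 + 1)²)*(-9349) = ((-4 + 1)²*(10 + (-4 + 1)²))*(-9349) = ((-3)²*(10 + (-3)²))*(-9349) = (9*(10 + 9))*(-9349) = (9*19)*(-9349) = 171*(-9349) = -1598679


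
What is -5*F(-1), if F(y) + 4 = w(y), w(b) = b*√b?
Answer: 20 + 5*I ≈ 20.0 + 5.0*I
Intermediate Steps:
w(b) = b^(3/2)
F(y) = -4 + y^(3/2)
-5*F(-1) = -5*(-4 + (-1)^(3/2)) = -5*(-4 - I) = 20 + 5*I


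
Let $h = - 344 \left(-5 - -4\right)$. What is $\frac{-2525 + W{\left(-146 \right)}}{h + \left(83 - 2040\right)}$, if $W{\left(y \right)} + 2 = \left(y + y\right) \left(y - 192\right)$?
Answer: $- \frac{96169}{1613} \approx -59.621$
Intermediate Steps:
$W{\left(y \right)} = -2 + 2 y \left(-192 + y\right)$ ($W{\left(y \right)} = -2 + \left(y + y\right) \left(y - 192\right) = -2 + 2 y \left(-192 + y\right)$)
$h = 344$ ($h = - 344 \left(-5 + 4\right) = \left(-344\right) \left(-1\right) = 344$)
$\frac{-2525 + W{\left(-146 \right)}}{h + \left(83 - 2040\right)} = \frac{-2525 - \left(-56062 - 42632\right)}{344 + \left(83 - 2040\right)} = \frac{-2525 + \left(-2 + 56064 + 2 \cdot 21316\right)}{344 + \left(83 - 2040\right)} = \frac{-2525 + \left(-2 + 56064 + 42632\right)}{344 - 1957} = \frac{-2525 + 98694}{-1613} = 96169 \left(- \frac{1}{1613}\right) = - \frac{96169}{1613}$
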